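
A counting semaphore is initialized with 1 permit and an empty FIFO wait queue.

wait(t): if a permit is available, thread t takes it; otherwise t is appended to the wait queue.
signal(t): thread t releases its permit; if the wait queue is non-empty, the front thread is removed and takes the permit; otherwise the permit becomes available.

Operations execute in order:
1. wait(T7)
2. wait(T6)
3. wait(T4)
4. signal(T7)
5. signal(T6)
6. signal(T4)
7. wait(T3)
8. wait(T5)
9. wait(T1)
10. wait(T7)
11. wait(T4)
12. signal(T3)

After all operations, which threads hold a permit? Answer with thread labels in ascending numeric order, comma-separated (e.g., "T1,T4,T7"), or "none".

Answer: T5

Derivation:
Step 1: wait(T7) -> count=0 queue=[] holders={T7}
Step 2: wait(T6) -> count=0 queue=[T6] holders={T7}
Step 3: wait(T4) -> count=0 queue=[T6,T4] holders={T7}
Step 4: signal(T7) -> count=0 queue=[T4] holders={T6}
Step 5: signal(T6) -> count=0 queue=[] holders={T4}
Step 6: signal(T4) -> count=1 queue=[] holders={none}
Step 7: wait(T3) -> count=0 queue=[] holders={T3}
Step 8: wait(T5) -> count=0 queue=[T5] holders={T3}
Step 9: wait(T1) -> count=0 queue=[T5,T1] holders={T3}
Step 10: wait(T7) -> count=0 queue=[T5,T1,T7] holders={T3}
Step 11: wait(T4) -> count=0 queue=[T5,T1,T7,T4] holders={T3}
Step 12: signal(T3) -> count=0 queue=[T1,T7,T4] holders={T5}
Final holders: T5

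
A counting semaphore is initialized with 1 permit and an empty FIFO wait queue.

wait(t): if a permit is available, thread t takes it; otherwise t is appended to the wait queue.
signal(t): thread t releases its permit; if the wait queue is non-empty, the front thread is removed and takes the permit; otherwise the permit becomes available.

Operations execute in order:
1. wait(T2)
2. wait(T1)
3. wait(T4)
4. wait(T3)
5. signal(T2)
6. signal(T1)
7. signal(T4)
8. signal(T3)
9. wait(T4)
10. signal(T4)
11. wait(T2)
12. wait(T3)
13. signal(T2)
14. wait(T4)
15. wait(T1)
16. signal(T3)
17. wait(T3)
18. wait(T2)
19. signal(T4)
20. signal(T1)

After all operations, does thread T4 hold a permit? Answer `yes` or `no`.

Step 1: wait(T2) -> count=0 queue=[] holders={T2}
Step 2: wait(T1) -> count=0 queue=[T1] holders={T2}
Step 3: wait(T4) -> count=0 queue=[T1,T4] holders={T2}
Step 4: wait(T3) -> count=0 queue=[T1,T4,T3] holders={T2}
Step 5: signal(T2) -> count=0 queue=[T4,T3] holders={T1}
Step 6: signal(T1) -> count=0 queue=[T3] holders={T4}
Step 7: signal(T4) -> count=0 queue=[] holders={T3}
Step 8: signal(T3) -> count=1 queue=[] holders={none}
Step 9: wait(T4) -> count=0 queue=[] holders={T4}
Step 10: signal(T4) -> count=1 queue=[] holders={none}
Step 11: wait(T2) -> count=0 queue=[] holders={T2}
Step 12: wait(T3) -> count=0 queue=[T3] holders={T2}
Step 13: signal(T2) -> count=0 queue=[] holders={T3}
Step 14: wait(T4) -> count=0 queue=[T4] holders={T3}
Step 15: wait(T1) -> count=0 queue=[T4,T1] holders={T3}
Step 16: signal(T3) -> count=0 queue=[T1] holders={T4}
Step 17: wait(T3) -> count=0 queue=[T1,T3] holders={T4}
Step 18: wait(T2) -> count=0 queue=[T1,T3,T2] holders={T4}
Step 19: signal(T4) -> count=0 queue=[T3,T2] holders={T1}
Step 20: signal(T1) -> count=0 queue=[T2] holders={T3}
Final holders: {T3} -> T4 not in holders

Answer: no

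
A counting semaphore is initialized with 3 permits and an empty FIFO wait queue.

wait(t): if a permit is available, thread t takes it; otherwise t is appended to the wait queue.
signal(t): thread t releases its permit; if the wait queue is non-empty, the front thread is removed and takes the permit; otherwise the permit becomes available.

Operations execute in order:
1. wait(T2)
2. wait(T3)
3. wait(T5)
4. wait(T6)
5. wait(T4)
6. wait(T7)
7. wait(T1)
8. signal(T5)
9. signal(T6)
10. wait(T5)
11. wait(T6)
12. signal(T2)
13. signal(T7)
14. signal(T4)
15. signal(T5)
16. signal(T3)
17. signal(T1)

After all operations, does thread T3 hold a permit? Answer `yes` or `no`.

Answer: no

Derivation:
Step 1: wait(T2) -> count=2 queue=[] holders={T2}
Step 2: wait(T3) -> count=1 queue=[] holders={T2,T3}
Step 3: wait(T5) -> count=0 queue=[] holders={T2,T3,T5}
Step 4: wait(T6) -> count=0 queue=[T6] holders={T2,T3,T5}
Step 5: wait(T4) -> count=0 queue=[T6,T4] holders={T2,T3,T5}
Step 6: wait(T7) -> count=0 queue=[T6,T4,T7] holders={T2,T3,T5}
Step 7: wait(T1) -> count=0 queue=[T6,T4,T7,T1] holders={T2,T3,T5}
Step 8: signal(T5) -> count=0 queue=[T4,T7,T1] holders={T2,T3,T6}
Step 9: signal(T6) -> count=0 queue=[T7,T1] holders={T2,T3,T4}
Step 10: wait(T5) -> count=0 queue=[T7,T1,T5] holders={T2,T3,T4}
Step 11: wait(T6) -> count=0 queue=[T7,T1,T5,T6] holders={T2,T3,T4}
Step 12: signal(T2) -> count=0 queue=[T1,T5,T6] holders={T3,T4,T7}
Step 13: signal(T7) -> count=0 queue=[T5,T6] holders={T1,T3,T4}
Step 14: signal(T4) -> count=0 queue=[T6] holders={T1,T3,T5}
Step 15: signal(T5) -> count=0 queue=[] holders={T1,T3,T6}
Step 16: signal(T3) -> count=1 queue=[] holders={T1,T6}
Step 17: signal(T1) -> count=2 queue=[] holders={T6}
Final holders: {T6} -> T3 not in holders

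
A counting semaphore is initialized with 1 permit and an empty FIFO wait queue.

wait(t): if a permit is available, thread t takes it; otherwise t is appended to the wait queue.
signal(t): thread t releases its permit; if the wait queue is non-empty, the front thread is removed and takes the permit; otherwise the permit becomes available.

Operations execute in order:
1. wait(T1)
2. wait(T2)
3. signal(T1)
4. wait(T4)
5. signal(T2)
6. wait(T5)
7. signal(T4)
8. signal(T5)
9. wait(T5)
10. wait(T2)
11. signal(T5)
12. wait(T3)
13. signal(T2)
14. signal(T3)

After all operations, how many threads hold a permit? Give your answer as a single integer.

Step 1: wait(T1) -> count=0 queue=[] holders={T1}
Step 2: wait(T2) -> count=0 queue=[T2] holders={T1}
Step 3: signal(T1) -> count=0 queue=[] holders={T2}
Step 4: wait(T4) -> count=0 queue=[T4] holders={T2}
Step 5: signal(T2) -> count=0 queue=[] holders={T4}
Step 6: wait(T5) -> count=0 queue=[T5] holders={T4}
Step 7: signal(T4) -> count=0 queue=[] holders={T5}
Step 8: signal(T5) -> count=1 queue=[] holders={none}
Step 9: wait(T5) -> count=0 queue=[] holders={T5}
Step 10: wait(T2) -> count=0 queue=[T2] holders={T5}
Step 11: signal(T5) -> count=0 queue=[] holders={T2}
Step 12: wait(T3) -> count=0 queue=[T3] holders={T2}
Step 13: signal(T2) -> count=0 queue=[] holders={T3}
Step 14: signal(T3) -> count=1 queue=[] holders={none}
Final holders: {none} -> 0 thread(s)

Answer: 0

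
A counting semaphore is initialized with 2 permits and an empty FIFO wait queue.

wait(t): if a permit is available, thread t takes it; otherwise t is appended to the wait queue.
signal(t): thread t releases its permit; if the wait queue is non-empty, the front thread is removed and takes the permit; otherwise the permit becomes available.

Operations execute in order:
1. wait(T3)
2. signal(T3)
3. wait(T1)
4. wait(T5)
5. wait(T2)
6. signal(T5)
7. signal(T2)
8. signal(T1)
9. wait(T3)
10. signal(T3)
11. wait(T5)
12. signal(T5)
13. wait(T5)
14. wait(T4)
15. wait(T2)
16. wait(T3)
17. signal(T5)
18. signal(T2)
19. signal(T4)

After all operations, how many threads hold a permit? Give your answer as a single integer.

Answer: 1

Derivation:
Step 1: wait(T3) -> count=1 queue=[] holders={T3}
Step 2: signal(T3) -> count=2 queue=[] holders={none}
Step 3: wait(T1) -> count=1 queue=[] holders={T1}
Step 4: wait(T5) -> count=0 queue=[] holders={T1,T5}
Step 5: wait(T2) -> count=0 queue=[T2] holders={T1,T5}
Step 6: signal(T5) -> count=0 queue=[] holders={T1,T2}
Step 7: signal(T2) -> count=1 queue=[] holders={T1}
Step 8: signal(T1) -> count=2 queue=[] holders={none}
Step 9: wait(T3) -> count=1 queue=[] holders={T3}
Step 10: signal(T3) -> count=2 queue=[] holders={none}
Step 11: wait(T5) -> count=1 queue=[] holders={T5}
Step 12: signal(T5) -> count=2 queue=[] holders={none}
Step 13: wait(T5) -> count=1 queue=[] holders={T5}
Step 14: wait(T4) -> count=0 queue=[] holders={T4,T5}
Step 15: wait(T2) -> count=0 queue=[T2] holders={T4,T5}
Step 16: wait(T3) -> count=0 queue=[T2,T3] holders={T4,T5}
Step 17: signal(T5) -> count=0 queue=[T3] holders={T2,T4}
Step 18: signal(T2) -> count=0 queue=[] holders={T3,T4}
Step 19: signal(T4) -> count=1 queue=[] holders={T3}
Final holders: {T3} -> 1 thread(s)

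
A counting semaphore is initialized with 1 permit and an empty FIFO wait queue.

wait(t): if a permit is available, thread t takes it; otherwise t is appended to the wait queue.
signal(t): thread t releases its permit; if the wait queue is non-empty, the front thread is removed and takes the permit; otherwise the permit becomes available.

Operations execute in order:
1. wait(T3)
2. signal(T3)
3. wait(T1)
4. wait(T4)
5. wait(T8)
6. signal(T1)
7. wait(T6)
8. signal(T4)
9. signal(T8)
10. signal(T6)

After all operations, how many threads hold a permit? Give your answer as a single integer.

Answer: 0

Derivation:
Step 1: wait(T3) -> count=0 queue=[] holders={T3}
Step 2: signal(T3) -> count=1 queue=[] holders={none}
Step 3: wait(T1) -> count=0 queue=[] holders={T1}
Step 4: wait(T4) -> count=0 queue=[T4] holders={T1}
Step 5: wait(T8) -> count=0 queue=[T4,T8] holders={T1}
Step 6: signal(T1) -> count=0 queue=[T8] holders={T4}
Step 7: wait(T6) -> count=0 queue=[T8,T6] holders={T4}
Step 8: signal(T4) -> count=0 queue=[T6] holders={T8}
Step 9: signal(T8) -> count=0 queue=[] holders={T6}
Step 10: signal(T6) -> count=1 queue=[] holders={none}
Final holders: {none} -> 0 thread(s)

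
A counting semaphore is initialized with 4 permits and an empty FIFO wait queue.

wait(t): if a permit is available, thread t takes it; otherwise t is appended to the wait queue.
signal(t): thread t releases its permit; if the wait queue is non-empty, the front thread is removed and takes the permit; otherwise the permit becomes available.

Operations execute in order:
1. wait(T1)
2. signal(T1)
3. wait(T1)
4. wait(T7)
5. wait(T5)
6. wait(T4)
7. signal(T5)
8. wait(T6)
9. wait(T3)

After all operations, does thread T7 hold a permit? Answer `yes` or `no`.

Answer: yes

Derivation:
Step 1: wait(T1) -> count=3 queue=[] holders={T1}
Step 2: signal(T1) -> count=4 queue=[] holders={none}
Step 3: wait(T1) -> count=3 queue=[] holders={T1}
Step 4: wait(T7) -> count=2 queue=[] holders={T1,T7}
Step 5: wait(T5) -> count=1 queue=[] holders={T1,T5,T7}
Step 6: wait(T4) -> count=0 queue=[] holders={T1,T4,T5,T7}
Step 7: signal(T5) -> count=1 queue=[] holders={T1,T4,T7}
Step 8: wait(T6) -> count=0 queue=[] holders={T1,T4,T6,T7}
Step 9: wait(T3) -> count=0 queue=[T3] holders={T1,T4,T6,T7}
Final holders: {T1,T4,T6,T7} -> T7 in holders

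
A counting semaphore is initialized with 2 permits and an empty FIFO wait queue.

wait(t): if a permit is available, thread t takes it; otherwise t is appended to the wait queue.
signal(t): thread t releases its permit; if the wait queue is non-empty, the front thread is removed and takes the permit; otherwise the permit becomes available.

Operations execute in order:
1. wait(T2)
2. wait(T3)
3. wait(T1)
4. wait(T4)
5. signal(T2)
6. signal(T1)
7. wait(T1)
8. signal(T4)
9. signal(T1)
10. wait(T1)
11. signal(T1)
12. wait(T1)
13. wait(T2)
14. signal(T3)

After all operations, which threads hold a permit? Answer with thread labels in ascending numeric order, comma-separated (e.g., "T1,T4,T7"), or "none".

Step 1: wait(T2) -> count=1 queue=[] holders={T2}
Step 2: wait(T3) -> count=0 queue=[] holders={T2,T3}
Step 3: wait(T1) -> count=0 queue=[T1] holders={T2,T3}
Step 4: wait(T4) -> count=0 queue=[T1,T4] holders={T2,T3}
Step 5: signal(T2) -> count=0 queue=[T4] holders={T1,T3}
Step 6: signal(T1) -> count=0 queue=[] holders={T3,T4}
Step 7: wait(T1) -> count=0 queue=[T1] holders={T3,T4}
Step 8: signal(T4) -> count=0 queue=[] holders={T1,T3}
Step 9: signal(T1) -> count=1 queue=[] holders={T3}
Step 10: wait(T1) -> count=0 queue=[] holders={T1,T3}
Step 11: signal(T1) -> count=1 queue=[] holders={T3}
Step 12: wait(T1) -> count=0 queue=[] holders={T1,T3}
Step 13: wait(T2) -> count=0 queue=[T2] holders={T1,T3}
Step 14: signal(T3) -> count=0 queue=[] holders={T1,T2}
Final holders: T1,T2

Answer: T1,T2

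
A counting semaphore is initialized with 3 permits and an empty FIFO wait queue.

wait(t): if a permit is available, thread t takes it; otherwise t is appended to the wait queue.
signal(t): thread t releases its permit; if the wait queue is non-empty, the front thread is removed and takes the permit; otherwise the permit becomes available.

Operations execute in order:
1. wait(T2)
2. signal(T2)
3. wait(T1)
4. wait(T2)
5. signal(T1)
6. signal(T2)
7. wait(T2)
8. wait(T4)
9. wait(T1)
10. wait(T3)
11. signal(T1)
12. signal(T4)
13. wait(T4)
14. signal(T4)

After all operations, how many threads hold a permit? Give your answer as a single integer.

Answer: 2

Derivation:
Step 1: wait(T2) -> count=2 queue=[] holders={T2}
Step 2: signal(T2) -> count=3 queue=[] holders={none}
Step 3: wait(T1) -> count=2 queue=[] holders={T1}
Step 4: wait(T2) -> count=1 queue=[] holders={T1,T2}
Step 5: signal(T1) -> count=2 queue=[] holders={T2}
Step 6: signal(T2) -> count=3 queue=[] holders={none}
Step 7: wait(T2) -> count=2 queue=[] holders={T2}
Step 8: wait(T4) -> count=1 queue=[] holders={T2,T4}
Step 9: wait(T1) -> count=0 queue=[] holders={T1,T2,T4}
Step 10: wait(T3) -> count=0 queue=[T3] holders={T1,T2,T4}
Step 11: signal(T1) -> count=0 queue=[] holders={T2,T3,T4}
Step 12: signal(T4) -> count=1 queue=[] holders={T2,T3}
Step 13: wait(T4) -> count=0 queue=[] holders={T2,T3,T4}
Step 14: signal(T4) -> count=1 queue=[] holders={T2,T3}
Final holders: {T2,T3} -> 2 thread(s)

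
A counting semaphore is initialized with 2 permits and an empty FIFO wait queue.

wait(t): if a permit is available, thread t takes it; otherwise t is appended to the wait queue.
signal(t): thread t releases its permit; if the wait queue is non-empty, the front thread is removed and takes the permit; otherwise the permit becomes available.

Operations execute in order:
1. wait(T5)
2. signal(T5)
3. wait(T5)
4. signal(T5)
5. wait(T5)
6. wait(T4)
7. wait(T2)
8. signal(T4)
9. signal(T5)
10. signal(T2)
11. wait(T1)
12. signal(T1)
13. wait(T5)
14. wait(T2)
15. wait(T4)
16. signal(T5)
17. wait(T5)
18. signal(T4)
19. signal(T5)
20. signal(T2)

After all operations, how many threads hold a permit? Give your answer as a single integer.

Step 1: wait(T5) -> count=1 queue=[] holders={T5}
Step 2: signal(T5) -> count=2 queue=[] holders={none}
Step 3: wait(T5) -> count=1 queue=[] holders={T5}
Step 4: signal(T5) -> count=2 queue=[] holders={none}
Step 5: wait(T5) -> count=1 queue=[] holders={T5}
Step 6: wait(T4) -> count=0 queue=[] holders={T4,T5}
Step 7: wait(T2) -> count=0 queue=[T2] holders={T4,T5}
Step 8: signal(T4) -> count=0 queue=[] holders={T2,T5}
Step 9: signal(T5) -> count=1 queue=[] holders={T2}
Step 10: signal(T2) -> count=2 queue=[] holders={none}
Step 11: wait(T1) -> count=1 queue=[] holders={T1}
Step 12: signal(T1) -> count=2 queue=[] holders={none}
Step 13: wait(T5) -> count=1 queue=[] holders={T5}
Step 14: wait(T2) -> count=0 queue=[] holders={T2,T5}
Step 15: wait(T4) -> count=0 queue=[T4] holders={T2,T5}
Step 16: signal(T5) -> count=0 queue=[] holders={T2,T4}
Step 17: wait(T5) -> count=0 queue=[T5] holders={T2,T4}
Step 18: signal(T4) -> count=0 queue=[] holders={T2,T5}
Step 19: signal(T5) -> count=1 queue=[] holders={T2}
Step 20: signal(T2) -> count=2 queue=[] holders={none}
Final holders: {none} -> 0 thread(s)

Answer: 0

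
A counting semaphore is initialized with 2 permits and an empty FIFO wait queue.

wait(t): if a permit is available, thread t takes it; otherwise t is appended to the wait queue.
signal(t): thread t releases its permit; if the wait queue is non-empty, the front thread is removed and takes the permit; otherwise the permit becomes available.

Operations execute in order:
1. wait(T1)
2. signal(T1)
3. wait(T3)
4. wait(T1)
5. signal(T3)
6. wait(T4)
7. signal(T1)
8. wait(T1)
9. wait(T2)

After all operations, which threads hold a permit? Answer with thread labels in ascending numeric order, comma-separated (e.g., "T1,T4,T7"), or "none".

Answer: T1,T4

Derivation:
Step 1: wait(T1) -> count=1 queue=[] holders={T1}
Step 2: signal(T1) -> count=2 queue=[] holders={none}
Step 3: wait(T3) -> count=1 queue=[] holders={T3}
Step 4: wait(T1) -> count=0 queue=[] holders={T1,T3}
Step 5: signal(T3) -> count=1 queue=[] holders={T1}
Step 6: wait(T4) -> count=0 queue=[] holders={T1,T4}
Step 7: signal(T1) -> count=1 queue=[] holders={T4}
Step 8: wait(T1) -> count=0 queue=[] holders={T1,T4}
Step 9: wait(T2) -> count=0 queue=[T2] holders={T1,T4}
Final holders: T1,T4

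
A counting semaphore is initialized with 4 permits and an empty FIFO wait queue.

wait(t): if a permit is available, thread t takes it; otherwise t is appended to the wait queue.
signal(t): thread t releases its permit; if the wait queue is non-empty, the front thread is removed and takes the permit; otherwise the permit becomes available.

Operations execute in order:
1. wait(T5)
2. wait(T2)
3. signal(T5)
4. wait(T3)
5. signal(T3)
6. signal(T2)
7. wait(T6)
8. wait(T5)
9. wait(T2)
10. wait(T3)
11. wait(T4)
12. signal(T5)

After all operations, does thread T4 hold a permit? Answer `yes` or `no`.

Answer: yes

Derivation:
Step 1: wait(T5) -> count=3 queue=[] holders={T5}
Step 2: wait(T2) -> count=2 queue=[] holders={T2,T5}
Step 3: signal(T5) -> count=3 queue=[] holders={T2}
Step 4: wait(T3) -> count=2 queue=[] holders={T2,T3}
Step 5: signal(T3) -> count=3 queue=[] holders={T2}
Step 6: signal(T2) -> count=4 queue=[] holders={none}
Step 7: wait(T6) -> count=3 queue=[] holders={T6}
Step 8: wait(T5) -> count=2 queue=[] holders={T5,T6}
Step 9: wait(T2) -> count=1 queue=[] holders={T2,T5,T6}
Step 10: wait(T3) -> count=0 queue=[] holders={T2,T3,T5,T6}
Step 11: wait(T4) -> count=0 queue=[T4] holders={T2,T3,T5,T6}
Step 12: signal(T5) -> count=0 queue=[] holders={T2,T3,T4,T6}
Final holders: {T2,T3,T4,T6} -> T4 in holders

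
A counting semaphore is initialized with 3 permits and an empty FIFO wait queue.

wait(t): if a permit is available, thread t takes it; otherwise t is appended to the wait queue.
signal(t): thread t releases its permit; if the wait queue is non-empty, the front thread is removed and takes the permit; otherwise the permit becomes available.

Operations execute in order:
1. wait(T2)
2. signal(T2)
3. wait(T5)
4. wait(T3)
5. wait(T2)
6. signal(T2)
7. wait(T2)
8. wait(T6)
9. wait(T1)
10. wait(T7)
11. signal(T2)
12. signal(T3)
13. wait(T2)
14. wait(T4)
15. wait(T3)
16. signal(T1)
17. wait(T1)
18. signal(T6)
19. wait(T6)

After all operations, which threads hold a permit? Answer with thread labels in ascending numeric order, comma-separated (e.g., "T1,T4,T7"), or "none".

Step 1: wait(T2) -> count=2 queue=[] holders={T2}
Step 2: signal(T2) -> count=3 queue=[] holders={none}
Step 3: wait(T5) -> count=2 queue=[] holders={T5}
Step 4: wait(T3) -> count=1 queue=[] holders={T3,T5}
Step 5: wait(T2) -> count=0 queue=[] holders={T2,T3,T5}
Step 6: signal(T2) -> count=1 queue=[] holders={T3,T5}
Step 7: wait(T2) -> count=0 queue=[] holders={T2,T3,T5}
Step 8: wait(T6) -> count=0 queue=[T6] holders={T2,T3,T5}
Step 9: wait(T1) -> count=0 queue=[T6,T1] holders={T2,T3,T5}
Step 10: wait(T7) -> count=0 queue=[T6,T1,T7] holders={T2,T3,T5}
Step 11: signal(T2) -> count=0 queue=[T1,T7] holders={T3,T5,T6}
Step 12: signal(T3) -> count=0 queue=[T7] holders={T1,T5,T6}
Step 13: wait(T2) -> count=0 queue=[T7,T2] holders={T1,T5,T6}
Step 14: wait(T4) -> count=0 queue=[T7,T2,T4] holders={T1,T5,T6}
Step 15: wait(T3) -> count=0 queue=[T7,T2,T4,T3] holders={T1,T5,T6}
Step 16: signal(T1) -> count=0 queue=[T2,T4,T3] holders={T5,T6,T7}
Step 17: wait(T1) -> count=0 queue=[T2,T4,T3,T1] holders={T5,T6,T7}
Step 18: signal(T6) -> count=0 queue=[T4,T3,T1] holders={T2,T5,T7}
Step 19: wait(T6) -> count=0 queue=[T4,T3,T1,T6] holders={T2,T5,T7}
Final holders: T2,T5,T7

Answer: T2,T5,T7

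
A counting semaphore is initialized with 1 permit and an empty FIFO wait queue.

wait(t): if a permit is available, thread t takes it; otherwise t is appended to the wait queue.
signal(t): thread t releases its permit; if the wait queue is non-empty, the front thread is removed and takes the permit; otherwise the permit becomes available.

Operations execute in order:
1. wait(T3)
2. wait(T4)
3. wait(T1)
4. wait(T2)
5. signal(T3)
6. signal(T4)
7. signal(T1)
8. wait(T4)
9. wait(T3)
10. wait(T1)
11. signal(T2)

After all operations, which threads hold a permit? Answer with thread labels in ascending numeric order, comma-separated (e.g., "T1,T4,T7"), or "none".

Answer: T4

Derivation:
Step 1: wait(T3) -> count=0 queue=[] holders={T3}
Step 2: wait(T4) -> count=0 queue=[T4] holders={T3}
Step 3: wait(T1) -> count=0 queue=[T4,T1] holders={T3}
Step 4: wait(T2) -> count=0 queue=[T4,T1,T2] holders={T3}
Step 5: signal(T3) -> count=0 queue=[T1,T2] holders={T4}
Step 6: signal(T4) -> count=0 queue=[T2] holders={T1}
Step 7: signal(T1) -> count=0 queue=[] holders={T2}
Step 8: wait(T4) -> count=0 queue=[T4] holders={T2}
Step 9: wait(T3) -> count=0 queue=[T4,T3] holders={T2}
Step 10: wait(T1) -> count=0 queue=[T4,T3,T1] holders={T2}
Step 11: signal(T2) -> count=0 queue=[T3,T1] holders={T4}
Final holders: T4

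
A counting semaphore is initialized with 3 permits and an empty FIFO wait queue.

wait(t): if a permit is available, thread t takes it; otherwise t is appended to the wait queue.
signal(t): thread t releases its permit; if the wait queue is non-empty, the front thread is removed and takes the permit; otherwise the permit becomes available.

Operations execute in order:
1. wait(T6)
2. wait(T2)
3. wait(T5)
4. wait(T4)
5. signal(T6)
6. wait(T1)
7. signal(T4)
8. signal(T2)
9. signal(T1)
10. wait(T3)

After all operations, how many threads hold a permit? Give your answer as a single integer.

Answer: 2

Derivation:
Step 1: wait(T6) -> count=2 queue=[] holders={T6}
Step 2: wait(T2) -> count=1 queue=[] holders={T2,T6}
Step 3: wait(T5) -> count=0 queue=[] holders={T2,T5,T6}
Step 4: wait(T4) -> count=0 queue=[T4] holders={T2,T5,T6}
Step 5: signal(T6) -> count=0 queue=[] holders={T2,T4,T5}
Step 6: wait(T1) -> count=0 queue=[T1] holders={T2,T4,T5}
Step 7: signal(T4) -> count=0 queue=[] holders={T1,T2,T5}
Step 8: signal(T2) -> count=1 queue=[] holders={T1,T5}
Step 9: signal(T1) -> count=2 queue=[] holders={T5}
Step 10: wait(T3) -> count=1 queue=[] holders={T3,T5}
Final holders: {T3,T5} -> 2 thread(s)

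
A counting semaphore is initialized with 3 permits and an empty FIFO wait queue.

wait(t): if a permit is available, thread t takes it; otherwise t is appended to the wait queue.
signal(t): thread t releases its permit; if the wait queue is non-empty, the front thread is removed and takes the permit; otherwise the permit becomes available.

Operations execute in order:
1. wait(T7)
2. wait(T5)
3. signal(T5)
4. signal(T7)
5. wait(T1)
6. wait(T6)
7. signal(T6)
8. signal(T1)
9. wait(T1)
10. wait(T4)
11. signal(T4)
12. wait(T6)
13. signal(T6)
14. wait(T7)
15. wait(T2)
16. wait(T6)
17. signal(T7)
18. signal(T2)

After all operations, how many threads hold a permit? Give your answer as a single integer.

Answer: 2

Derivation:
Step 1: wait(T7) -> count=2 queue=[] holders={T7}
Step 2: wait(T5) -> count=1 queue=[] holders={T5,T7}
Step 3: signal(T5) -> count=2 queue=[] holders={T7}
Step 4: signal(T7) -> count=3 queue=[] holders={none}
Step 5: wait(T1) -> count=2 queue=[] holders={T1}
Step 6: wait(T6) -> count=1 queue=[] holders={T1,T6}
Step 7: signal(T6) -> count=2 queue=[] holders={T1}
Step 8: signal(T1) -> count=3 queue=[] holders={none}
Step 9: wait(T1) -> count=2 queue=[] holders={T1}
Step 10: wait(T4) -> count=1 queue=[] holders={T1,T4}
Step 11: signal(T4) -> count=2 queue=[] holders={T1}
Step 12: wait(T6) -> count=1 queue=[] holders={T1,T6}
Step 13: signal(T6) -> count=2 queue=[] holders={T1}
Step 14: wait(T7) -> count=1 queue=[] holders={T1,T7}
Step 15: wait(T2) -> count=0 queue=[] holders={T1,T2,T7}
Step 16: wait(T6) -> count=0 queue=[T6] holders={T1,T2,T7}
Step 17: signal(T7) -> count=0 queue=[] holders={T1,T2,T6}
Step 18: signal(T2) -> count=1 queue=[] holders={T1,T6}
Final holders: {T1,T6} -> 2 thread(s)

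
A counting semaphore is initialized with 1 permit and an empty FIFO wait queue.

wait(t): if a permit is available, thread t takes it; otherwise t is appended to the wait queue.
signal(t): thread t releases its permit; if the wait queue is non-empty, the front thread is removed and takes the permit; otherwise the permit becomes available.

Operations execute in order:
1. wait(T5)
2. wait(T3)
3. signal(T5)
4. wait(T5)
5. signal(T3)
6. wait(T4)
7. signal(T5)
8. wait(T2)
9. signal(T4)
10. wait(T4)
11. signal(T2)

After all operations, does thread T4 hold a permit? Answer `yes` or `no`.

Answer: yes

Derivation:
Step 1: wait(T5) -> count=0 queue=[] holders={T5}
Step 2: wait(T3) -> count=0 queue=[T3] holders={T5}
Step 3: signal(T5) -> count=0 queue=[] holders={T3}
Step 4: wait(T5) -> count=0 queue=[T5] holders={T3}
Step 5: signal(T3) -> count=0 queue=[] holders={T5}
Step 6: wait(T4) -> count=0 queue=[T4] holders={T5}
Step 7: signal(T5) -> count=0 queue=[] holders={T4}
Step 8: wait(T2) -> count=0 queue=[T2] holders={T4}
Step 9: signal(T4) -> count=0 queue=[] holders={T2}
Step 10: wait(T4) -> count=0 queue=[T4] holders={T2}
Step 11: signal(T2) -> count=0 queue=[] holders={T4}
Final holders: {T4} -> T4 in holders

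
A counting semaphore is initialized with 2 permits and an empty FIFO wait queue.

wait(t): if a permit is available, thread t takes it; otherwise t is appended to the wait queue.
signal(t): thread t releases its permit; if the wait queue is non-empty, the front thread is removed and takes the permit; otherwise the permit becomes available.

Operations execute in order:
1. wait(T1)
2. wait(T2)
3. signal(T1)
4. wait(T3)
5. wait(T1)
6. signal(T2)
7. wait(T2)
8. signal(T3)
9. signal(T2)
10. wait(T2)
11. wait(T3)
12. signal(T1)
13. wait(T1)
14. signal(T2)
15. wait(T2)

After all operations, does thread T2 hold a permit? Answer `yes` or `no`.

Answer: no

Derivation:
Step 1: wait(T1) -> count=1 queue=[] holders={T1}
Step 2: wait(T2) -> count=0 queue=[] holders={T1,T2}
Step 3: signal(T1) -> count=1 queue=[] holders={T2}
Step 4: wait(T3) -> count=0 queue=[] holders={T2,T3}
Step 5: wait(T1) -> count=0 queue=[T1] holders={T2,T3}
Step 6: signal(T2) -> count=0 queue=[] holders={T1,T3}
Step 7: wait(T2) -> count=0 queue=[T2] holders={T1,T3}
Step 8: signal(T3) -> count=0 queue=[] holders={T1,T2}
Step 9: signal(T2) -> count=1 queue=[] holders={T1}
Step 10: wait(T2) -> count=0 queue=[] holders={T1,T2}
Step 11: wait(T3) -> count=0 queue=[T3] holders={T1,T2}
Step 12: signal(T1) -> count=0 queue=[] holders={T2,T3}
Step 13: wait(T1) -> count=0 queue=[T1] holders={T2,T3}
Step 14: signal(T2) -> count=0 queue=[] holders={T1,T3}
Step 15: wait(T2) -> count=0 queue=[T2] holders={T1,T3}
Final holders: {T1,T3} -> T2 not in holders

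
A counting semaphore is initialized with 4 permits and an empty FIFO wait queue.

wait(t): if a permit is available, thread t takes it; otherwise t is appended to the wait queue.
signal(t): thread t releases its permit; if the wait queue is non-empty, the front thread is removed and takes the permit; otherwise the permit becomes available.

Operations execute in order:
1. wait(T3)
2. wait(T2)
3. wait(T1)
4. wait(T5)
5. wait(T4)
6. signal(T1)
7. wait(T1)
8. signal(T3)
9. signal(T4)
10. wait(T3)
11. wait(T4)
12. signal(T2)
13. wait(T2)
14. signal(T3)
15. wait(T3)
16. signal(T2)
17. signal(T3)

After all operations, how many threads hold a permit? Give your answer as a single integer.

Step 1: wait(T3) -> count=3 queue=[] holders={T3}
Step 2: wait(T2) -> count=2 queue=[] holders={T2,T3}
Step 3: wait(T1) -> count=1 queue=[] holders={T1,T2,T3}
Step 4: wait(T5) -> count=0 queue=[] holders={T1,T2,T3,T5}
Step 5: wait(T4) -> count=0 queue=[T4] holders={T1,T2,T3,T5}
Step 6: signal(T1) -> count=0 queue=[] holders={T2,T3,T4,T5}
Step 7: wait(T1) -> count=0 queue=[T1] holders={T2,T3,T4,T5}
Step 8: signal(T3) -> count=0 queue=[] holders={T1,T2,T4,T5}
Step 9: signal(T4) -> count=1 queue=[] holders={T1,T2,T5}
Step 10: wait(T3) -> count=0 queue=[] holders={T1,T2,T3,T5}
Step 11: wait(T4) -> count=0 queue=[T4] holders={T1,T2,T3,T5}
Step 12: signal(T2) -> count=0 queue=[] holders={T1,T3,T4,T5}
Step 13: wait(T2) -> count=0 queue=[T2] holders={T1,T3,T4,T5}
Step 14: signal(T3) -> count=0 queue=[] holders={T1,T2,T4,T5}
Step 15: wait(T3) -> count=0 queue=[T3] holders={T1,T2,T4,T5}
Step 16: signal(T2) -> count=0 queue=[] holders={T1,T3,T4,T5}
Step 17: signal(T3) -> count=1 queue=[] holders={T1,T4,T5}
Final holders: {T1,T4,T5} -> 3 thread(s)

Answer: 3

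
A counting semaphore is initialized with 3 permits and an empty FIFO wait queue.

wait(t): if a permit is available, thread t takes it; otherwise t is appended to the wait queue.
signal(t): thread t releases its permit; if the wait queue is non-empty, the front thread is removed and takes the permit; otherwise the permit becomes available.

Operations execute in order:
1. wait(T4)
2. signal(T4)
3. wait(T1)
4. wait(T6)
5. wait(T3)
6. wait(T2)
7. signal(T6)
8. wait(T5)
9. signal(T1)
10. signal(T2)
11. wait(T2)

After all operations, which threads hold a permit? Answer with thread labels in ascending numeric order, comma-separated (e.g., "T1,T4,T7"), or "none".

Step 1: wait(T4) -> count=2 queue=[] holders={T4}
Step 2: signal(T4) -> count=3 queue=[] holders={none}
Step 3: wait(T1) -> count=2 queue=[] holders={T1}
Step 4: wait(T6) -> count=1 queue=[] holders={T1,T6}
Step 5: wait(T3) -> count=0 queue=[] holders={T1,T3,T6}
Step 6: wait(T2) -> count=0 queue=[T2] holders={T1,T3,T6}
Step 7: signal(T6) -> count=0 queue=[] holders={T1,T2,T3}
Step 8: wait(T5) -> count=0 queue=[T5] holders={T1,T2,T3}
Step 9: signal(T1) -> count=0 queue=[] holders={T2,T3,T5}
Step 10: signal(T2) -> count=1 queue=[] holders={T3,T5}
Step 11: wait(T2) -> count=0 queue=[] holders={T2,T3,T5}
Final holders: T2,T3,T5

Answer: T2,T3,T5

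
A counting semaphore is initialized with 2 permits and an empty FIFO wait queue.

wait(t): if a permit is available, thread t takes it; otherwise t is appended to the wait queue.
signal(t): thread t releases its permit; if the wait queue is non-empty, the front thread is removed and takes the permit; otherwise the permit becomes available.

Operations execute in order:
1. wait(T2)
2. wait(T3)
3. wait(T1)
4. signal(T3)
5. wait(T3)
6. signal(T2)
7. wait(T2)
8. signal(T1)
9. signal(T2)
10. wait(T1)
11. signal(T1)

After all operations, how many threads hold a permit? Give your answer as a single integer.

Step 1: wait(T2) -> count=1 queue=[] holders={T2}
Step 2: wait(T3) -> count=0 queue=[] holders={T2,T3}
Step 3: wait(T1) -> count=0 queue=[T1] holders={T2,T3}
Step 4: signal(T3) -> count=0 queue=[] holders={T1,T2}
Step 5: wait(T3) -> count=0 queue=[T3] holders={T1,T2}
Step 6: signal(T2) -> count=0 queue=[] holders={T1,T3}
Step 7: wait(T2) -> count=0 queue=[T2] holders={T1,T3}
Step 8: signal(T1) -> count=0 queue=[] holders={T2,T3}
Step 9: signal(T2) -> count=1 queue=[] holders={T3}
Step 10: wait(T1) -> count=0 queue=[] holders={T1,T3}
Step 11: signal(T1) -> count=1 queue=[] holders={T3}
Final holders: {T3} -> 1 thread(s)

Answer: 1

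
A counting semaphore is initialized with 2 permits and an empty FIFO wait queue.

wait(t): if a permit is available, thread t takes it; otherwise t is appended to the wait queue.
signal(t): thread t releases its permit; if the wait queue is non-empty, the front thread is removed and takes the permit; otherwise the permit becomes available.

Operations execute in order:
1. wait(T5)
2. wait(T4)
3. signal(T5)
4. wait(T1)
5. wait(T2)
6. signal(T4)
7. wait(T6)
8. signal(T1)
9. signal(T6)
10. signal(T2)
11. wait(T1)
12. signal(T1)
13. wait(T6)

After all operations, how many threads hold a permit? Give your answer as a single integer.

Answer: 1

Derivation:
Step 1: wait(T5) -> count=1 queue=[] holders={T5}
Step 2: wait(T4) -> count=0 queue=[] holders={T4,T5}
Step 3: signal(T5) -> count=1 queue=[] holders={T4}
Step 4: wait(T1) -> count=0 queue=[] holders={T1,T4}
Step 5: wait(T2) -> count=0 queue=[T2] holders={T1,T4}
Step 6: signal(T4) -> count=0 queue=[] holders={T1,T2}
Step 7: wait(T6) -> count=0 queue=[T6] holders={T1,T2}
Step 8: signal(T1) -> count=0 queue=[] holders={T2,T6}
Step 9: signal(T6) -> count=1 queue=[] holders={T2}
Step 10: signal(T2) -> count=2 queue=[] holders={none}
Step 11: wait(T1) -> count=1 queue=[] holders={T1}
Step 12: signal(T1) -> count=2 queue=[] holders={none}
Step 13: wait(T6) -> count=1 queue=[] holders={T6}
Final holders: {T6} -> 1 thread(s)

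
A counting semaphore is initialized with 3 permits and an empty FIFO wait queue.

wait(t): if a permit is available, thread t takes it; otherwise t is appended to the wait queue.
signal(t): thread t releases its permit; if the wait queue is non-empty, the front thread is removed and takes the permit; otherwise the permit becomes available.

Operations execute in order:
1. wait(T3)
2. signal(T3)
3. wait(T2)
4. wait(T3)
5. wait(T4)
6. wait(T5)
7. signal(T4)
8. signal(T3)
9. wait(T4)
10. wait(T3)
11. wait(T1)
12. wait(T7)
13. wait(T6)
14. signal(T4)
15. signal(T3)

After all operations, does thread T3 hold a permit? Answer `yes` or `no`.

Step 1: wait(T3) -> count=2 queue=[] holders={T3}
Step 2: signal(T3) -> count=3 queue=[] holders={none}
Step 3: wait(T2) -> count=2 queue=[] holders={T2}
Step 4: wait(T3) -> count=1 queue=[] holders={T2,T3}
Step 5: wait(T4) -> count=0 queue=[] holders={T2,T3,T4}
Step 6: wait(T5) -> count=0 queue=[T5] holders={T2,T3,T4}
Step 7: signal(T4) -> count=0 queue=[] holders={T2,T3,T5}
Step 8: signal(T3) -> count=1 queue=[] holders={T2,T5}
Step 9: wait(T4) -> count=0 queue=[] holders={T2,T4,T5}
Step 10: wait(T3) -> count=0 queue=[T3] holders={T2,T4,T5}
Step 11: wait(T1) -> count=0 queue=[T3,T1] holders={T2,T4,T5}
Step 12: wait(T7) -> count=0 queue=[T3,T1,T7] holders={T2,T4,T5}
Step 13: wait(T6) -> count=0 queue=[T3,T1,T7,T6] holders={T2,T4,T5}
Step 14: signal(T4) -> count=0 queue=[T1,T7,T6] holders={T2,T3,T5}
Step 15: signal(T3) -> count=0 queue=[T7,T6] holders={T1,T2,T5}
Final holders: {T1,T2,T5} -> T3 not in holders

Answer: no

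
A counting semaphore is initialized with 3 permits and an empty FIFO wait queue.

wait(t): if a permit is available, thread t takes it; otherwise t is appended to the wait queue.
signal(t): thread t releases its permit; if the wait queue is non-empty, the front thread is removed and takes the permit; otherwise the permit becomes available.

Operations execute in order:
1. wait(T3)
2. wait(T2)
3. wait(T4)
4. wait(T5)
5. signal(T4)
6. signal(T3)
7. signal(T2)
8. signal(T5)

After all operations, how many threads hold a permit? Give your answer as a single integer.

Step 1: wait(T3) -> count=2 queue=[] holders={T3}
Step 2: wait(T2) -> count=1 queue=[] holders={T2,T3}
Step 3: wait(T4) -> count=0 queue=[] holders={T2,T3,T4}
Step 4: wait(T5) -> count=0 queue=[T5] holders={T2,T3,T4}
Step 5: signal(T4) -> count=0 queue=[] holders={T2,T3,T5}
Step 6: signal(T3) -> count=1 queue=[] holders={T2,T5}
Step 7: signal(T2) -> count=2 queue=[] holders={T5}
Step 8: signal(T5) -> count=3 queue=[] holders={none}
Final holders: {none} -> 0 thread(s)

Answer: 0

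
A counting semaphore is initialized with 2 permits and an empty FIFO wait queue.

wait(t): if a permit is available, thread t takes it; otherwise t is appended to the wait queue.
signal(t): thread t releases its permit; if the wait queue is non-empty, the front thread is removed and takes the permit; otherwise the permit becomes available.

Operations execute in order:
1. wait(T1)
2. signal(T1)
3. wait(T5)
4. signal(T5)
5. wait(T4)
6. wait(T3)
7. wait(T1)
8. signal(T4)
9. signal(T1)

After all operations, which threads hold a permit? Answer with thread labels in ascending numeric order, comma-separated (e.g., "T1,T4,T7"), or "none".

Step 1: wait(T1) -> count=1 queue=[] holders={T1}
Step 2: signal(T1) -> count=2 queue=[] holders={none}
Step 3: wait(T5) -> count=1 queue=[] holders={T5}
Step 4: signal(T5) -> count=2 queue=[] holders={none}
Step 5: wait(T4) -> count=1 queue=[] holders={T4}
Step 6: wait(T3) -> count=0 queue=[] holders={T3,T4}
Step 7: wait(T1) -> count=0 queue=[T1] holders={T3,T4}
Step 8: signal(T4) -> count=0 queue=[] holders={T1,T3}
Step 9: signal(T1) -> count=1 queue=[] holders={T3}
Final holders: T3

Answer: T3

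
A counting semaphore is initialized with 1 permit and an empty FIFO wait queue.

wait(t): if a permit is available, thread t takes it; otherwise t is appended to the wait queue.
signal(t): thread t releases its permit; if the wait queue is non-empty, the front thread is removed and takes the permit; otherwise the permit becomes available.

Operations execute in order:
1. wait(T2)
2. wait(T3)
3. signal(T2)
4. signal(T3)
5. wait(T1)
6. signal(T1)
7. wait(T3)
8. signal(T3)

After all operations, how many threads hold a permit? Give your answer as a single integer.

Step 1: wait(T2) -> count=0 queue=[] holders={T2}
Step 2: wait(T3) -> count=0 queue=[T3] holders={T2}
Step 3: signal(T2) -> count=0 queue=[] holders={T3}
Step 4: signal(T3) -> count=1 queue=[] holders={none}
Step 5: wait(T1) -> count=0 queue=[] holders={T1}
Step 6: signal(T1) -> count=1 queue=[] holders={none}
Step 7: wait(T3) -> count=0 queue=[] holders={T3}
Step 8: signal(T3) -> count=1 queue=[] holders={none}
Final holders: {none} -> 0 thread(s)

Answer: 0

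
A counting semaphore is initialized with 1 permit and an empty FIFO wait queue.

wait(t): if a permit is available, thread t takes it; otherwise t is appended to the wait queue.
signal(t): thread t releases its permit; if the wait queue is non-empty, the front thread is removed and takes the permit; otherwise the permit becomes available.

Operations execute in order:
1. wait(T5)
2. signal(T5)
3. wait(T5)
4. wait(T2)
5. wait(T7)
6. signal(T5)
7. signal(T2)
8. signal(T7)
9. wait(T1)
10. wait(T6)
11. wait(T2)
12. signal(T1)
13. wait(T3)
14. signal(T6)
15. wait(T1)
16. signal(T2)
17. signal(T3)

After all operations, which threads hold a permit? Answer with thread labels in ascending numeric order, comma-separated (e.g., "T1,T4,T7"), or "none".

Step 1: wait(T5) -> count=0 queue=[] holders={T5}
Step 2: signal(T5) -> count=1 queue=[] holders={none}
Step 3: wait(T5) -> count=0 queue=[] holders={T5}
Step 4: wait(T2) -> count=0 queue=[T2] holders={T5}
Step 5: wait(T7) -> count=0 queue=[T2,T7] holders={T5}
Step 6: signal(T5) -> count=0 queue=[T7] holders={T2}
Step 7: signal(T2) -> count=0 queue=[] holders={T7}
Step 8: signal(T7) -> count=1 queue=[] holders={none}
Step 9: wait(T1) -> count=0 queue=[] holders={T1}
Step 10: wait(T6) -> count=0 queue=[T6] holders={T1}
Step 11: wait(T2) -> count=0 queue=[T6,T2] holders={T1}
Step 12: signal(T1) -> count=0 queue=[T2] holders={T6}
Step 13: wait(T3) -> count=0 queue=[T2,T3] holders={T6}
Step 14: signal(T6) -> count=0 queue=[T3] holders={T2}
Step 15: wait(T1) -> count=0 queue=[T3,T1] holders={T2}
Step 16: signal(T2) -> count=0 queue=[T1] holders={T3}
Step 17: signal(T3) -> count=0 queue=[] holders={T1}
Final holders: T1

Answer: T1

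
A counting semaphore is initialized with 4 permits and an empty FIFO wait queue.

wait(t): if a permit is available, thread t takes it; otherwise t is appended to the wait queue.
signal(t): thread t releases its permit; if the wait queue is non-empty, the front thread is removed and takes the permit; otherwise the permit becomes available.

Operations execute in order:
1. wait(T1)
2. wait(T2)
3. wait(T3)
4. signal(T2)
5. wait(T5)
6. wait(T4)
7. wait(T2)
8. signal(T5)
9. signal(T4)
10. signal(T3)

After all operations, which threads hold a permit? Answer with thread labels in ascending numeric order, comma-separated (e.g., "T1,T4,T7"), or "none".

Answer: T1,T2

Derivation:
Step 1: wait(T1) -> count=3 queue=[] holders={T1}
Step 2: wait(T2) -> count=2 queue=[] holders={T1,T2}
Step 3: wait(T3) -> count=1 queue=[] holders={T1,T2,T3}
Step 4: signal(T2) -> count=2 queue=[] holders={T1,T3}
Step 5: wait(T5) -> count=1 queue=[] holders={T1,T3,T5}
Step 6: wait(T4) -> count=0 queue=[] holders={T1,T3,T4,T5}
Step 7: wait(T2) -> count=0 queue=[T2] holders={T1,T3,T4,T5}
Step 8: signal(T5) -> count=0 queue=[] holders={T1,T2,T3,T4}
Step 9: signal(T4) -> count=1 queue=[] holders={T1,T2,T3}
Step 10: signal(T3) -> count=2 queue=[] holders={T1,T2}
Final holders: T1,T2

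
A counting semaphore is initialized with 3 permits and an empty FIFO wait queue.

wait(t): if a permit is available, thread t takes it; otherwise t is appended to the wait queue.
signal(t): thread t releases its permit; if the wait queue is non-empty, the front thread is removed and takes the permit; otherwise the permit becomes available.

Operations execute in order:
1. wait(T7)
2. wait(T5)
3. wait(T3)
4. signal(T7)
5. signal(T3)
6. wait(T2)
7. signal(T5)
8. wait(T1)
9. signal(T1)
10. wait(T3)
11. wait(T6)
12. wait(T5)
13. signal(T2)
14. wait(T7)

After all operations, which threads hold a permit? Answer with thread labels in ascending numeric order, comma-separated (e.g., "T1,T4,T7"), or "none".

Step 1: wait(T7) -> count=2 queue=[] holders={T7}
Step 2: wait(T5) -> count=1 queue=[] holders={T5,T7}
Step 3: wait(T3) -> count=0 queue=[] holders={T3,T5,T7}
Step 4: signal(T7) -> count=1 queue=[] holders={T3,T5}
Step 5: signal(T3) -> count=2 queue=[] holders={T5}
Step 6: wait(T2) -> count=1 queue=[] holders={T2,T5}
Step 7: signal(T5) -> count=2 queue=[] holders={T2}
Step 8: wait(T1) -> count=1 queue=[] holders={T1,T2}
Step 9: signal(T1) -> count=2 queue=[] holders={T2}
Step 10: wait(T3) -> count=1 queue=[] holders={T2,T3}
Step 11: wait(T6) -> count=0 queue=[] holders={T2,T3,T6}
Step 12: wait(T5) -> count=0 queue=[T5] holders={T2,T3,T6}
Step 13: signal(T2) -> count=0 queue=[] holders={T3,T5,T6}
Step 14: wait(T7) -> count=0 queue=[T7] holders={T3,T5,T6}
Final holders: T3,T5,T6

Answer: T3,T5,T6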